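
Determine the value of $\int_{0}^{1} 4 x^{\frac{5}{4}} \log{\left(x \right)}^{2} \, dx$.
$\frac{512}{729}$

Begin with the known integral
$$J(a) = \int_{0}^{1} 4 x^{a} \, dx = \frac{4}{a + 1}.$$

Differentiating under the integral sign brings down a factor of $\ln x$:
$$\frac{dJ}{da} = \int_{0}^{1} 4 x^{a} \log{\left(x \right)} \, dx = - \frac{4}{\left(a + 1\right)^{2}}.$$

Repeating twice in total — each differentiation brings down another $\ln x$ — gives
$$\frac{d^{2}J}{da^{2}} = \int_{0}^{1} 4 x^{a} \log{\left(x \right)}^{2} \, dx = \frac{8}{\left(a + 1\right)^{3}},$$
and the integrand here is exactly the target integrand, so $I = \frac{8}{\left(a + 1\right)^{3}}$.

Setting $a = \frac{5}{4}$:
$$I = \frac{512}{729}.$$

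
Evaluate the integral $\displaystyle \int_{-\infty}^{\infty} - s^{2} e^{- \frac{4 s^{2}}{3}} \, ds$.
$- \frac{3 \sqrt{3} \sqrt{\pi}}{16}$

Begin with the known integral
$$J(a) = \int_{-\infty}^{\infty} - e^{- a s^{2}} \, ds = - \frac{\sqrt{\pi}}{\sqrt{a}}.$$

Differentiating under the integral sign brings down a factor of $(-s^2)$:
$$\frac{dJ}{da} = \int_{-\infty}^{\infty} s^{2} e^{- a s^{2}} \, ds = \frac{\sqrt{\pi}}{2 a^{\frac{3}{2}}}.$$

The integral on the left is $-I$, so $I = - \frac{\sqrt{\pi}}{2 a^{\frac{3}{2}}}$.

Setting $a = \frac{4}{3}$:
$$I = - \frac{3 \sqrt{3} \sqrt{\pi}}{16}.$$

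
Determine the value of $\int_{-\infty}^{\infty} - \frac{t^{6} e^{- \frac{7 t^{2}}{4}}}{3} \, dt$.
$- \frac{80 \sqrt{7} \sqrt{\pi}}{2401}$

Start from the elementary integral
$$J(a) = \int_{-\infty}^{\infty} - \frac{e^{- a t^{2}}}{3} \, dt = - \frac{\sqrt{\pi}}{3 \sqrt{a}}.$$

Differentiating under the integral sign brings down a factor of $(-t^2)$:
$$\frac{dJ}{da} = \int_{-\infty}^{\infty} \frac{t^{2} e^{- a t^{2}}}{3} \, dt = \frac{\sqrt{\pi}}{6 a^{\frac{3}{2}}}.$$

Repeating $3$ times in total — each differentiation brings down another $(-t^2)$ — gives
$$\frac{d^{3}J}{da^{3}} = \int_{-\infty}^{\infty} \frac{t^{6} e^{- a t^{2}}}{3} \, dt = \frac{5 \sqrt{\pi}}{8 a^{\frac{7}{2}}},$$
and the integrand here is $(-1)^{3}$ times the target integrand, so $I = (-1)^{3}\,\frac{d^{3}J}{da^{3}} = - \frac{5 \sqrt{\pi}}{8 a^{\frac{7}{2}}}$.

Setting $a = \frac{7}{4}$:
$$I = - \frac{80 \sqrt{7} \sqrt{\pi}}{2401}.$$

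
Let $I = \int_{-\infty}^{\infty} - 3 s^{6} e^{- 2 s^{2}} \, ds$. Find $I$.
$- \frac{45 \sqrt{2} \sqrt{\pi}}{128}$

Start from the elementary integral
$$J(a) = \int_{-\infty}^{\infty} - 3 e^{- a s^{2}} \, ds = - \frac{3 \sqrt{\pi}}{\sqrt{a}}.$$

Differentiating under the integral sign brings down a factor of $(-s^2)$:
$$\frac{dJ}{da} = \int_{-\infty}^{\infty} 3 s^{2} e^{- a s^{2}} \, ds = \frac{3 \sqrt{\pi}}{2 a^{\frac{3}{2}}}.$$

Repeating $3$ times in total — each differentiation brings down another $(-s^2)$ — gives
$$\frac{d^{3}J}{da^{3}} = \int_{-\infty}^{\infty} 3 s^{6} e^{- a s^{2}} \, ds = \frac{45 \sqrt{\pi}}{8 a^{\frac{7}{2}}},$$
and the integrand here is $(-1)^{3}$ times the target integrand, so $I = (-1)^{3}\,\frac{d^{3}J}{da^{3}} = - \frac{45 \sqrt{\pi}}{8 a^{\frac{7}{2}}}$.

Setting $a = 2$:
$$I = - \frac{45 \sqrt{2} \sqrt{\pi}}{128}.$$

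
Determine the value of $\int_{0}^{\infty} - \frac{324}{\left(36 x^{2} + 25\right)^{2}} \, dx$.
$- \frac{27 \pi}{250}$

Begin with the known result
$$J(a) = \int_{0}^{\infty} - \frac{1}{4 \left(a^{2} + x^{2}\right)} \, dx = - \frac{\pi}{8 a}.$$

Differentiating under the integral sign with respect to $a$,
$$\frac{dJ}{da} = \int_{0}^{\infty} \frac{a}{2 \left(a^{2} + x^{2}\right)^{2}} \, dx = \frac{\pi}{8 a^{2}},$$
so $\int_{0}^{\infty} - \frac{1}{4 \left(a^{2} + x^{2}\right)^{2}} \, dx = - \frac{\pi}{16 a^{3}}$.

Setting $a = \frac{5}{6}$:
$$I = - \frac{27 \pi}{250}.$$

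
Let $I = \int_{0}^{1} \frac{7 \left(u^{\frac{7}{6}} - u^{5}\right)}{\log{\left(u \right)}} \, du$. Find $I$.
$- \log{\left(\frac{78364164096}{62748517} \right)}$

Introduce a parameter $a$ in the exponent: let $I(a) = \int_{0}^{1} \frac{7 \left(u^{\frac{7}{6}} - u^{a}\right)}{\log{\left(u \right)}} \, du$.

Since $\dfrac{\partial}{\partial a}\,u^{a} = u^{a} \ln u$, the $\ln u$ in the denominator cancels and
$$\frac{dI}{da} = \int_{0}^{1} -7 u^{a} \, du = -7 \left[\frac{u^{a+1}}{a+1}\right]_0^1 = - \frac{7}{a + 1}.$$

Integrating with respect to $a$ gives $I(a) = - \log{\left(\frac{279936 \left(a + 1\right)^{7}}{62748517} \right)} + C$.

At $a = \frac{7}{6}$ the integrand is identically $0$, so $I(\frac{7}{6}) = 0$. The closed form gives $0$, hence $C = 0$.

Setting $a = 5$:
$$I = - \log{\left(\frac{78364164096}{62748517} \right)}.$$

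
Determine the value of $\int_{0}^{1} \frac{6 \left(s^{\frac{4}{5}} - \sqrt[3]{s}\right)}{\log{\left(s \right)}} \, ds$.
$- \log{\left(\frac{64000000}{387420489} \right)}$

Replace the exponent $\frac{1}{3}$ by a parameter $a$: let $I(a) = \int_{0}^{1} \frac{6 \left(s^{\frac{4}{5}} - s^{a}\right)}{\log{\left(s \right)}} \, ds$.

Since $\dfrac{\partial}{\partial a}\,s^{a} = s^{a} \ln s$, the $\ln s$ in the denominator cancels and
$$\frac{dI}{da} = \int_{0}^{1} -6 s^{a} \, ds = -6 \left[\frac{s^{a+1}}{a+1}\right]_0^1 = - \frac{6}{a + 1}.$$

Integrating with respect to $a$ gives $I(a) = - \log{\left(\frac{15625 \left(a + 1\right)^{6}}{531441} \right)} + C$.

At $a = \frac{4}{5}$ the integrand is identically $0$, so $I(\frac{4}{5}) = 0$. The closed form gives $0$, hence $C = 0$.

Setting $a = \frac{1}{3}$:
$$I = - \log{\left(\frac{64000000}{387420489} \right)}.$$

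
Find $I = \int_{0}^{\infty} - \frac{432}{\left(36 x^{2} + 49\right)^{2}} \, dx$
$- \frac{18 \pi}{343}$

Start from the standard arctangent integral
$$J(a) = \int_{0}^{\infty} - \frac{1}{3 \left(a^{2} + x^{2}\right)} \, dx = - \frac{\pi}{6 a}.$$

Differentiating under the integral sign with respect to $a$,
$$\frac{dJ}{da} = \int_{0}^{\infty} \frac{2 a}{3 \left(a^{2} + x^{2}\right)^{2}} \, dx = \frac{\pi}{6 a^{2}},$$
so $\int_{0}^{\infty} - \frac{1}{3 \left(a^{2} + x^{2}\right)^{2}} \, dx = - \frac{\pi}{12 a^{3}}$.

Setting $a = \frac{7}{6}$:
$$I = - \frac{18 \pi}{343}.$$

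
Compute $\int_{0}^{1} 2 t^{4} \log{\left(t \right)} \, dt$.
$- \frac{2}{25}$

Start from the elementary integral
$$J(a) = \int_{0}^{1} 2 t^{a} \, dt = \frac{2}{a + 1}.$$

Differentiating under the integral sign brings down a factor of $\ln t$:
$$\frac{dJ}{da} = \int_{0}^{1} 2 t^{a} \log{\left(t \right)} \, dt = - \frac{2}{\left(a + 1\right)^{2}}.$$

The integral on the left is $I$, so $I = - \frac{2}{\left(a + 1\right)^{2}}$.

Setting $a = 4$:
$$I = - \frac{2}{25}.$$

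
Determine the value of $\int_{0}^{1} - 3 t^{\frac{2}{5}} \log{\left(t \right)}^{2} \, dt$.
$- \frac{750}{343}$

Consider the simpler parametrised integral
$$J(a) = \int_{0}^{1} - 3 t^{a} \, dt = - \frac{3}{a + 1}.$$

Differentiating under the integral sign brings down a factor of $\ln t$:
$$\frac{dJ}{da} = \int_{0}^{1} - 3 t^{a} \log{\left(t \right)} \, dt = \frac{3}{\left(a + 1\right)^{2}}.$$

Repeating twice in total — each differentiation brings down another $\ln t$ — gives
$$\frac{d^{2}J}{da^{2}} = \int_{0}^{1} - 3 t^{a} \log{\left(t \right)}^{2} \, dt = - \frac{6}{\left(a + 1\right)^{3}},$$
and the integrand here is exactly the target integrand, so $I = - \frac{6}{\left(a + 1\right)^{3}}$.

Setting $a = \frac{2}{5}$:
$$I = - \frac{750}{343}.$$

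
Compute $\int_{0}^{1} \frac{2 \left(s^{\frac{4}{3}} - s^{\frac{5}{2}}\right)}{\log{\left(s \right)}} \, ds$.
$\log{\left(\frac{4}{9} \right)}$

Introduce a parameter $a$ in the exponent: let $I(a) = \int_{0}^{1} \frac{2 \left(- s^{\frac{5}{2}} + s^{a}\right)}{\log{\left(s \right)}} \, ds$.

Since $\dfrac{\partial}{\partial a}\,s^{a} = s^{a} \ln s$, the $\ln s$ in the denominator cancels and
$$\frac{dI}{da} = \int_{0}^{1} 2 s^{a} \, ds = 2 \left[\frac{s^{a+1}}{a+1}\right]_0^1 = \frac{2}{a + 1}.$$

Integrating with respect to $a$ gives $I(a) = \log{\left(\frac{4 \left(a + 1\right)^{2}}{49} \right)} + C$.

At $a = \frac{5}{2}$ the integrand is identically $0$, so $I(\frac{5}{2}) = 0$. The closed form gives $0$, hence $C = 0$.

Setting $a = \frac{4}{3}$:
$$I = \log{\left(\frac{4}{9} \right)}.$$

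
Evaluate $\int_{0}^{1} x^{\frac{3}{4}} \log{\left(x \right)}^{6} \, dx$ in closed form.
$\frac{11796480}{823543}$

Start from the elementary integral
$$J(a) = \int_{0}^{1} x^{a} \, dx = \frac{1}{a + 1}.$$

Differentiating under the integral sign brings down a factor of $\ln x$:
$$\frac{dJ}{da} = \int_{0}^{1} x^{a} \log{\left(x \right)} \, dx = - \frac{1}{\left(a + 1\right)^{2}}.$$

Repeating $6$ times in total — each differentiation brings down another $\ln x$ — gives
$$\frac{d^{6}J}{da^{6}} = \int_{0}^{1} x^{a} \log{\left(x \right)}^{6} \, dx = \frac{720}{\left(a + 1\right)^{7}},$$
and the integrand here is exactly the target integrand, so $I = \frac{720}{\left(a + 1\right)^{7}}$.

Setting $a = \frac{3}{4}$:
$$I = \frac{11796480}{823543}.$$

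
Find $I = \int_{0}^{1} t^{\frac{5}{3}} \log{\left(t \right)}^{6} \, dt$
$\frac{98415}{131072}$

Consider the simpler parametrised integral
$$J(a) = \int_{0}^{1} t^{a} \, dt = \frac{1}{a + 1}.$$

Differentiating under the integral sign brings down a factor of $\ln t$:
$$\frac{dJ}{da} = \int_{0}^{1} t^{a} \log{\left(t \right)} \, dt = - \frac{1}{\left(a + 1\right)^{2}}.$$

Repeating $6$ times in total — each differentiation brings down another $\ln t$ — gives
$$\frac{d^{6}J}{da^{6}} = \int_{0}^{1} t^{a} \log{\left(t \right)}^{6} \, dt = \frac{720}{\left(a + 1\right)^{7}},$$
and the integrand here is exactly the target integrand, so $I = \frac{720}{\left(a + 1\right)^{7}}$.

Setting $a = \frac{5}{3}$:
$$I = \frac{98415}{131072}.$$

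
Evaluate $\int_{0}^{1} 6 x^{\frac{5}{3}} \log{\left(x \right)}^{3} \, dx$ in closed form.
$- \frac{729}{1024}$

Consider the simpler parametrised integral
$$J(a) = \int_{0}^{1} 6 x^{a} \, dx = \frac{6}{a + 1}.$$

Differentiating under the integral sign brings down a factor of $\ln x$:
$$\frac{dJ}{da} = \int_{0}^{1} 6 x^{a} \log{\left(x \right)} \, dx = - \frac{6}{\left(a + 1\right)^{2}}.$$

Repeating $3$ times in total — each differentiation brings down another $\ln x$ — gives
$$\frac{d^{3}J}{da^{3}} = \int_{0}^{1} 6 x^{a} \log{\left(x \right)}^{3} \, dx = - \frac{36}{\left(a + 1\right)^{4}},$$
and the integrand here is exactly the target integrand, so $I = - \frac{36}{\left(a + 1\right)^{4}}$.

Setting $a = \frac{5}{3}$:
$$I = - \frac{729}{1024}.$$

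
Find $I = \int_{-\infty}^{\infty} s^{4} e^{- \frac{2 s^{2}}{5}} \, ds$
$\frac{75 \sqrt{10} \sqrt{\pi}}{32}$

Begin with the known integral
$$J(a) = \int_{-\infty}^{\infty} e^{- a s^{2}} \, ds = \frac{\sqrt{\pi}}{\sqrt{a}}.$$

Differentiating under the integral sign brings down a factor of $(-s^2)$:
$$\frac{dJ}{da} = \int_{-\infty}^{\infty} - s^{2} e^{- a s^{2}} \, ds = - \frac{\sqrt{\pi}}{2 a^{\frac{3}{2}}}.$$

Repeating twice in total — each differentiation brings down another $(-s^2)$ — gives
$$\frac{d^{2}J}{da^{2}} = \int_{-\infty}^{\infty} s^{4} e^{- a s^{2}} \, ds = \frac{3 \sqrt{\pi}}{4 a^{\frac{5}{2}}},$$
and the integrand here is exactly the target integrand, so $I = \frac{3 \sqrt{\pi}}{4 a^{\frac{5}{2}}}$.

Setting $a = \frac{2}{5}$:
$$I = \frac{75 \sqrt{10} \sqrt{\pi}}{32}.$$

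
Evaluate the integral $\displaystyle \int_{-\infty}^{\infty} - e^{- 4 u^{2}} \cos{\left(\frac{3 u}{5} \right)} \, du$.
$- \frac{\sqrt{\pi}}{2 e^{\frac{9}{400}}}$

Let $b$ denote the cosine frequency and define $I(b) = \int_{-\infty}^{\infty} - e^{- 4 u^{2}} \cos{\left(b u \right)} \, du$.

Differentiating under the integral sign,
$$I'(b) = \int_{-\infty}^{\infty} u e^{- 4 u^{2}} \sin{\left(b u \right)} \, du.$$

Integrate $\int_{-\infty}^{\infty} u \sin(b u)\, e^{- 4 u^{2}}\, du$ by parts with $w = \sin(b u)$ and $dv = u\, e^{- 4 u^{2}}\, du$, giving $v = - \frac{e^{- 4 u^{2}}}{8}$. The boundary term vanishes and
$$\int_{-\infty}^{\infty} u \sin(b u)\, e^{- 4 u^{2}}\, du = \frac{b}{8} \int_{-\infty}^{\infty} \cos(b u)\, e^{- 4 u^{2}}\, du,$$
so $I'(b) = - \frac{b}{8}\, I(b)$.

This is a separable first-order ODE; solving with the initial condition $I(0) = \int_{-\infty}^{\infty} - e^{- 4 u^{2}}\,du = - \frac{\sqrt{\pi}}{2}$ gives
$$I(b) = - \frac{\sqrt{\pi} e^{- \frac{b^{2}}{16}}}{2}.$$

Setting $b = \frac{3}{5}$:
$$I = - \frac{\sqrt{\pi}}{2 e^{\frac{9}{400}}}.$$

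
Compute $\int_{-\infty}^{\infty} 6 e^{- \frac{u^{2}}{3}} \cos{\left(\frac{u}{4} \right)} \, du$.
$\frac{6 \sqrt{3} \sqrt{\pi}}{e^{\frac{3}{64}}}$

Treat the cosine frequency as a parameter and define $I(b) = \int_{-\infty}^{\infty} 6 e^{- \frac{u^{2}}{3}} \cos{\left(b u \right)} \, du$.

Differentiating under the integral sign,
$$I'(b) = \int_{-\infty}^{\infty} - 6 u e^{- \frac{u^{2}}{3}} \sin{\left(b u \right)} \, du.$$

Integrate $\int_{-\infty}^{\infty} u \sin(b u)\, e^{- \frac{u^{2}}{3}}\, du$ by parts with $w = \sin(b u)$ and $dv = u\, e^{- \frac{u^{2}}{3}}\, du$, giving $v = - \frac{3 e^{- \frac{u^{2}}{3}}}{2}$. The boundary term vanishes and
$$\int_{-\infty}^{\infty} u \sin(b u)\, e^{- \frac{u^{2}}{3}}\, du = \frac{3 b}{2} \int_{-\infty}^{\infty} \cos(b u)\, e^{- \frac{u^{2}}{3}}\, du,$$
so $I'(b) = - \frac{3 b}{2}\, I(b)$.

This is a separable first-order ODE; solving with the initial condition $I(0) = \int_{-\infty}^{\infty} 6 e^{- \frac{u^{2}}{3}}\,du = 6 \sqrt{3} \sqrt{\pi}$ gives
$$I(b) = 6 \sqrt{3} \sqrt{\pi} e^{- \frac{3 b^{2}}{4}}.$$

Setting $b = \frac{1}{4}$:
$$I = \frac{6 \sqrt{3} \sqrt{\pi}}{e^{\frac{3}{64}}}.$$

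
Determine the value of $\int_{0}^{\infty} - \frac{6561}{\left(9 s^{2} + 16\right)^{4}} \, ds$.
$- \frac{10935 \pi}{524288}$

Recall the elementary integral
$$J(a) = \int_{0}^{\infty} - \frac{1}{a^{2} + s^{2}} \, ds = - \frac{\pi}{2 a}.$$

Differentiating under the integral sign with respect to $a$,
$$\frac{dJ}{da} = \int_{0}^{\infty} \frac{2 a}{\left(a^{2} + s^{2}\right)^{2}} \, ds = \frac{\pi}{2 a^{2}},$$
so $\int_{0}^{\infty} - \frac{1}{\left(a^{2} + s^{2}\right)^{2}} \, ds = - \frac{\pi}{4 a^{3}}$.

Repeating — each differentiation of $1/(s^2+a^2)^j$ produces $-2ja/(s^2+a^2)^{j+1}$ — and dividing through by $-2ja$ at each step yields, after $3$ differentiations in total,
$$\int_{0}^{\infty} - \frac{1}{\left(a^{2} + s^{2}\right)^{4}} \, ds = - \frac{5 \pi}{32 a^{7}}.$$

Setting $a = \frac{4}{3}$:
$$I = - \frac{10935 \pi}{524288}.$$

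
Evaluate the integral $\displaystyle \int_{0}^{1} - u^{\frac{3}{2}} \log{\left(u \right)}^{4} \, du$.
$- \frac{768}{3125}$

Start from the elementary integral
$$J(a) = \int_{0}^{1} - u^{a} \, du = - \frac{1}{a + 1}.$$

Differentiating under the integral sign brings down a factor of $\ln u$:
$$\frac{dJ}{da} = \int_{0}^{1} - u^{a} \log{\left(u \right)} \, du = \frac{1}{\left(a + 1\right)^{2}}.$$

Repeating $4$ times in total — each differentiation brings down another $\ln u$ — gives
$$\frac{d^{4}J}{da^{4}} = \int_{0}^{1} - u^{a} \log{\left(u \right)}^{4} \, du = - \frac{24}{\left(a + 1\right)^{5}},$$
and the integrand here is exactly the target integrand, so $I = - \frac{24}{\left(a + 1\right)^{5}}$.

Setting $a = \frac{3}{2}$:
$$I = - \frac{768}{3125}.$$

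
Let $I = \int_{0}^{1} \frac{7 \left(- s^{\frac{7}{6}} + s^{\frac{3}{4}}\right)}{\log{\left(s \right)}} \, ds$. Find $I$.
$\log{\left(\frac{1801088541}{8031810176} \right)}$

Replace the exponent $\frac{3}{4}$ by a parameter $a$: let $I(a) = \int_{0}^{1} \frac{7 \left(- s^{\frac{7}{6}} + s^{a}\right)}{\log{\left(s \right)}} \, ds$.

Since $\dfrac{\partial}{\partial a}\,s^{a} = s^{a} \ln s$, the $\ln s$ in the denominator cancels and
$$\frac{dI}{da} = \int_{0}^{1} 7 s^{a} \, ds = 7 \left[\frac{s^{a+1}}{a+1}\right]_0^1 = \frac{7}{a + 1}.$$

Integrating with respect to $a$ gives $I(a) = \log{\left(\frac{279936 \left(a + 1\right)^{7}}{62748517} \right)} + C$.

At $a = \frac{7}{6}$ the integrand is identically $0$, so $I(\frac{7}{6}) = 0$. The closed form gives $0$, hence $C = 0$.

Setting $a = \frac{3}{4}$:
$$I = \log{\left(\frac{1801088541}{8031810176} \right)}.$$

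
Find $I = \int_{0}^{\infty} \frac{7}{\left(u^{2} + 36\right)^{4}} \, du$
$\frac{35 \pi}{8957952}$

Recall the elementary integral
$$J(a) = \int_{0}^{\infty} \frac{7}{a^{2} + u^{2}} \, du = \frac{7 \pi}{2 a}.$$

Differentiating under the integral sign with respect to $a$,
$$\frac{dJ}{da} = \int_{0}^{\infty} - \frac{14 a}{\left(a^{2} + u^{2}\right)^{2}} \, du = - \frac{7 \pi}{2 a^{2}},$$
so $\int_{0}^{\infty} \frac{7}{\left(a^{2} + u^{2}\right)^{2}} \, du = \frac{7 \pi}{4 a^{3}}$.

Repeating — each differentiation of $1/(u^2+a^2)^j$ produces $-2ja/(u^2+a^2)^{j+1}$ — and dividing through by $-2ja$ at each step yields, after $3$ differentiations in total,
$$\int_{0}^{\infty} \frac{7}{\left(a^{2} + u^{2}\right)^{4}} \, du = \frac{35 \pi}{32 a^{7}}.$$

Setting $a = 6$:
$$I = \frac{35 \pi}{8957952}.$$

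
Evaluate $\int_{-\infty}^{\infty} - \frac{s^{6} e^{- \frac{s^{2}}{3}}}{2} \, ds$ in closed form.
$- \frac{405 \sqrt{3} \sqrt{\pi}}{16}$

Start from the elementary integral
$$J(a) = \int_{-\infty}^{\infty} - \frac{e^{- a s^{2}}}{2} \, ds = - \frac{\sqrt{\pi}}{2 \sqrt{a}}.$$

Differentiating under the integral sign brings down a factor of $(-s^2)$:
$$\frac{dJ}{da} = \int_{-\infty}^{\infty} \frac{s^{2} e^{- a s^{2}}}{2} \, ds = \frac{\sqrt{\pi}}{4 a^{\frac{3}{2}}}.$$

Repeating $3$ times in total — each differentiation brings down another $(-s^2)$ — gives
$$\frac{d^{3}J}{da^{3}} = \int_{-\infty}^{\infty} \frac{s^{6} e^{- a s^{2}}}{2} \, ds = \frac{15 \sqrt{\pi}}{16 a^{\frac{7}{2}}},$$
and the integrand here is $(-1)^{3}$ times the target integrand, so $I = (-1)^{3}\,\frac{d^{3}J}{da^{3}} = - \frac{15 \sqrt{\pi}}{16 a^{\frac{7}{2}}}$.

Setting $a = \frac{1}{3}$:
$$I = - \frac{405 \sqrt{3} \sqrt{\pi}}{16}.$$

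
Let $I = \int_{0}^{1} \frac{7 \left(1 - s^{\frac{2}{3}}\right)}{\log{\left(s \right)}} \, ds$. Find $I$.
$- \log{\left(\frac{78125}{2187} \right)}$

Consider the one-parameter family: let $I(a) = \int_{0}^{1} \frac{7 \left(1 - s^{a}\right)}{\log{\left(s \right)}} \, ds$.

Since $\dfrac{\partial}{\partial a}\,s^{a} = s^{a} \ln s$, the $\ln s$ in the denominator cancels and
$$\frac{dI}{da} = \int_{0}^{1} -7 s^{a} \, ds = -7 \left[\frac{s^{a+1}}{a+1}\right]_0^1 = - \frac{7}{a + 1}.$$

Integrating with respect to $a$ gives $I(a) = - 7 \log{\left(a + 1 \right)} + C$.

At $a = 0$ the integrand is identically $0$, so $I(0) = 0$. The closed form gives $0$, hence $C = 0$.

Setting $a = \frac{2}{3}$:
$$I = - \log{\left(\frac{78125}{2187} \right)}.$$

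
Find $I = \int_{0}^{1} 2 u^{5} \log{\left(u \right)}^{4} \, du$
$\frac{1}{162}$

Begin with the known integral
$$J(a) = \int_{0}^{1} 2 u^{a} \, du = \frac{2}{a + 1}.$$

Differentiating under the integral sign brings down a factor of $\ln u$:
$$\frac{dJ}{da} = \int_{0}^{1} 2 u^{a} \log{\left(u \right)} \, du = - \frac{2}{\left(a + 1\right)^{2}}.$$

Repeating $4$ times in total — each differentiation brings down another $\ln u$ — gives
$$\frac{d^{4}J}{da^{4}} = \int_{0}^{1} 2 u^{a} \log{\left(u \right)}^{4} \, du = \frac{48}{\left(a + 1\right)^{5}},$$
and the integrand here is exactly the target integrand, so $I = \frac{48}{\left(a + 1\right)^{5}}$.

Setting $a = 5$:
$$I = \frac{1}{162}.$$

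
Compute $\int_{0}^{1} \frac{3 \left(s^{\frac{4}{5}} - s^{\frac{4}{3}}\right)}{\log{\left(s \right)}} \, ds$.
$\log{\left(\frac{19683}{42875} \right)}$

Consider the one-parameter family: let $I(a) = \int_{0}^{1} \frac{3 \left(- s^{\frac{4}{3}} + s^{a}\right)}{\log{\left(s \right)}} \, ds$.

Since $\dfrac{\partial}{\partial a}\,s^{a} = s^{a} \ln s$, the $\ln s$ in the denominator cancels and
$$\frac{dI}{da} = \int_{0}^{1} 3 s^{a} \, ds = 3 \left[\frac{s^{a+1}}{a+1}\right]_0^1 = \frac{3}{a + 1}.$$

Integrating with respect to $a$ gives $I(a) = \log{\left(\frac{27 \left(a + 1\right)^{3}}{343} \right)} + C$.

At $a = \frac{4}{3}$ the integrand is identically $0$, so $I(\frac{4}{3}) = 0$. The closed form gives $0$, hence $C = 0$.

Setting $a = \frac{4}{5}$:
$$I = \log{\left(\frac{19683}{42875} \right)}.$$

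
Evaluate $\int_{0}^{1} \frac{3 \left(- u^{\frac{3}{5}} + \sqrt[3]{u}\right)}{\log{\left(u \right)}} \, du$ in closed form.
$\log{\left(\frac{125}{216} \right)}$

Introduce a parameter $a$ in the exponent: let $I(a) = \int_{0}^{1} \frac{3 \left(- u^{\frac{3}{5}} + u^{a}\right)}{\log{\left(u \right)}} \, du$.

Since $\dfrac{\partial}{\partial a}\,u^{a} = u^{a} \ln u$, the $\ln u$ in the denominator cancels and
$$\frac{dI}{da} = \int_{0}^{1} 3 u^{a} \, du = 3 \left[\frac{u^{a+1}}{a+1}\right]_0^1 = \frac{3}{a + 1}.$$

Integrating with respect to $a$ gives $I(a) = \log{\left(\frac{125 \left(a + 1\right)^{3}}{512} \right)} + C$.

At $a = \frac{3}{5}$ the integrand is identically $0$, so $I(\frac{3}{5}) = 0$. The closed form gives $0$, hence $C = 0$.

Setting $a = \frac{1}{3}$:
$$I = \log{\left(\frac{125}{216} \right)}.$$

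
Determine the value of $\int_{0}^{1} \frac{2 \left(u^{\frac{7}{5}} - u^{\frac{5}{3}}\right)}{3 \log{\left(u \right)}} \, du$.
$\log{\left(\frac{3 \sqrt[3]{30}}{10} \right)}$

Consider the one-parameter family: let $I(a) = \int_{0}^{1} \frac{2 \left(u^{\frac{7}{5}} - u^{a}\right)}{3 \log{\left(u \right)}} \, du$.

Since $\dfrac{\partial}{\partial a}\,u^{a} = u^{a} \ln u$, the $\ln u$ in the denominator cancels and
$$\frac{dI}{da} = \int_{0}^{1} - \frac{2}{3} u^{a} \, du = - \frac{2}{3} \left[\frac{u^{a+1}}{a+1}\right]_0^1 = - \frac{2}{3 a + 3}.$$

Integrating with respect to $a$ gives $I(a) = - \frac{2 \log{\left(a + 1 \right)}}{3} - \frac{2 \log{\left(5 \right)}}{3} + \frac{2 \log{\left(12 \right)}}{3} + C$.

At $a = \frac{7}{5}$ the integrand is identically $0$, so $I(\frac{7}{5}) = 0$. The closed form gives $0$, hence $C = 0$.

Setting $a = \frac{5}{3}$:
$$I = \log{\left(\frac{3 \sqrt[3]{30}}{10} \right)}.$$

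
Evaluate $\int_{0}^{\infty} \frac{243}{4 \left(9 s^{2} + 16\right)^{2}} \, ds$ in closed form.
$\frac{81 \pi}{1024}$

Start from the standard arctangent integral
$$J(a) = \int_{0}^{\infty} \frac{3}{4 \left(a^{2} + s^{2}\right)} \, ds = \frac{3 \pi}{8 a}.$$

Differentiating under the integral sign with respect to $a$,
$$\frac{dJ}{da} = \int_{0}^{\infty} - \frac{3 a}{2 \left(a^{2} + s^{2}\right)^{2}} \, ds = - \frac{3 \pi}{8 a^{2}},$$
so $\int_{0}^{\infty} \frac{3}{4 \left(a^{2} + s^{2}\right)^{2}} \, ds = \frac{3 \pi}{16 a^{3}}$.

Setting $a = \frac{4}{3}$:
$$I = \frac{81 \pi}{1024}.$$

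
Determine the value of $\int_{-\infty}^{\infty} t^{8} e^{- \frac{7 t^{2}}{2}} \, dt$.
$\frac{15 \sqrt{14} \sqrt{\pi}}{2401}$

Start from the elementary integral
$$J(a) = \int_{-\infty}^{\infty} e^{- a t^{2}} \, dt = \frac{\sqrt{\pi}}{\sqrt{a}}.$$

Differentiating under the integral sign brings down a factor of $(-t^2)$:
$$\frac{dJ}{da} = \int_{-\infty}^{\infty} - t^{2} e^{- a t^{2}} \, dt = - \frac{\sqrt{\pi}}{2 a^{\frac{3}{2}}}.$$

Repeating $4$ times in total — each differentiation brings down another $(-t^2)$ — gives
$$\frac{d^{4}J}{da^{4}} = \int_{-\infty}^{\infty} t^{8} e^{- a t^{2}} \, dt = \frac{105 \sqrt{\pi}}{16 a^{\frac{9}{2}}},$$
and the integrand here is exactly the target integrand, so $I = \frac{105 \sqrt{\pi}}{16 a^{\frac{9}{2}}}$.

Setting $a = \frac{7}{2}$:
$$I = \frac{15 \sqrt{14} \sqrt{\pi}}{2401}.$$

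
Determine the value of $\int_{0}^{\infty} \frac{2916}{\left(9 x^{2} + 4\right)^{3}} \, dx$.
$\frac{729 \pi}{128}$

Start from the standard arctangent integral
$$J(a) = \int_{0}^{\infty} \frac{4}{a^{2} + x^{2}} \, dx = \frac{2 \pi}{a}.$$

Differentiating under the integral sign with respect to $a$,
$$\frac{dJ}{da} = \int_{0}^{\infty} - \frac{8 a}{\left(a^{2} + x^{2}\right)^{2}} \, dx = - \frac{2 \pi}{a^{2}},$$
so $\int_{0}^{\infty} \frac{4}{\left(a^{2} + x^{2}\right)^{2}} \, dx = \frac{\pi}{a^{3}}$.

Repeating — each differentiation of $1/(x^2+a^2)^j$ produces $-2ja/(x^2+a^2)^{j+1}$ — and dividing through by $-2ja$ at each step yields, after $2$ differentiations in total,
$$\int_{0}^{\infty} \frac{4}{\left(a^{2} + x^{2}\right)^{3}} \, dx = \frac{3 \pi}{4 a^{5}}.$$

Setting $a = \frac{2}{3}$:
$$I = \frac{729 \pi}{128}.$$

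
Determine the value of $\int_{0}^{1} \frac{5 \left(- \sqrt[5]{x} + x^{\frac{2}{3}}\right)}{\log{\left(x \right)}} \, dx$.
$\log{\left(\frac{9765625}{1889568} \right)}$

Replace the exponent $\frac{2}{3}$ by a parameter $a$: let $I(a) = \int_{0}^{1} \frac{5 \left(- \sqrt[5]{x} + x^{a}\right)}{\log{\left(x \right)}} \, dx$.

Since $\dfrac{\partial}{\partial a}\,x^{a} = x^{a} \ln x$, the $\ln x$ in the denominator cancels and
$$\frac{dI}{da} = \int_{0}^{1} 5 x^{a} \, dx = 5 \left[\frac{x^{a+1}}{a+1}\right]_0^1 = \frac{5}{a + 1}.$$

Integrating with respect to $a$ gives $I(a) = \log{\left(\frac{3125 \left(a + 1\right)^{5}}{7776} \right)} + C$.

At $a = \frac{1}{5}$ the integrand is identically $0$, so $I(\frac{1}{5}) = 0$. The closed form gives $0$, hence $C = 0$.

Setting $a = \frac{2}{3}$:
$$I = \log{\left(\frac{9765625}{1889568} \right)}.$$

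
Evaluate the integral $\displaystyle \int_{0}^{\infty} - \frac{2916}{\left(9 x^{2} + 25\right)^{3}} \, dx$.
$- \frac{729 \pi}{12500}$

Begin with the known result
$$J(a) = \int_{0}^{\infty} - \frac{4}{a^{2} + x^{2}} \, dx = - \frac{2 \pi}{a}.$$

Differentiating under the integral sign with respect to $a$,
$$\frac{dJ}{da} = \int_{0}^{\infty} \frac{8 a}{\left(a^{2} + x^{2}\right)^{2}} \, dx = \frac{2 \pi}{a^{2}},$$
so $\int_{0}^{\infty} - \frac{4}{\left(a^{2} + x^{2}\right)^{2}} \, dx = - \frac{\pi}{a^{3}}$.

Repeating — each differentiation of $1/(x^2+a^2)^j$ produces $-2ja/(x^2+a^2)^{j+1}$ — and dividing through by $-2ja$ at each step yields, after $2$ differentiations in total,
$$\int_{0}^{\infty} - \frac{4}{\left(a^{2} + x^{2}\right)^{3}} \, dx = - \frac{3 \pi}{4 a^{5}}.$$

Setting $a = \frac{5}{3}$:
$$I = - \frac{729 \pi}{12500}.$$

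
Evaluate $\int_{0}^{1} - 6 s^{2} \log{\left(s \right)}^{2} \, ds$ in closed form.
$- \frac{4}{9}$

Start from the elementary integral
$$J(a) = \int_{0}^{1} - 6 s^{a} \, ds = - \frac{6}{a + 1}.$$

Differentiating under the integral sign brings down a factor of $\ln s$:
$$\frac{dJ}{da} = \int_{0}^{1} - 6 s^{a} \log{\left(s \right)} \, ds = \frac{6}{\left(a + 1\right)^{2}}.$$

Repeating twice in total — each differentiation brings down another $\ln s$ — gives
$$\frac{d^{2}J}{da^{2}} = \int_{0}^{1} - 6 s^{a} \log{\left(s \right)}^{2} \, ds = - \frac{12}{\left(a + 1\right)^{3}},$$
and the integrand here is exactly the target integrand, so $I = - \frac{12}{\left(a + 1\right)^{3}}$.

Setting $a = 2$:
$$I = - \frac{4}{9}.$$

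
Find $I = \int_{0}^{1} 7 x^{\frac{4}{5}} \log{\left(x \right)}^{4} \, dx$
$\frac{175000}{19683}$

Start from the elementary integral
$$J(a) = \int_{0}^{1} 7 x^{a} \, dx = \frac{7}{a + 1}.$$

Differentiating under the integral sign brings down a factor of $\ln x$:
$$\frac{dJ}{da} = \int_{0}^{1} 7 x^{a} \log{\left(x \right)} \, dx = - \frac{7}{\left(a + 1\right)^{2}}.$$

Repeating $4$ times in total — each differentiation brings down another $\ln x$ — gives
$$\frac{d^{4}J}{da^{4}} = \int_{0}^{1} 7 x^{a} \log{\left(x \right)}^{4} \, dx = \frac{168}{\left(a + 1\right)^{5}},$$
and the integrand here is exactly the target integrand, so $I = \frac{168}{\left(a + 1\right)^{5}}$.

Setting $a = \frac{4}{5}$:
$$I = \frac{175000}{19683}.$$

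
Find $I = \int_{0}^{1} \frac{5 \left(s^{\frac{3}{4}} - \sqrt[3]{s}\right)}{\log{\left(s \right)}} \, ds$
$\log{\left(\frac{4084101}{1048576} \right)}$

Introduce a parameter $a$ in the exponent: let $I(a) = \int_{0}^{1} \frac{5 \left(- \sqrt[3]{s} + s^{a}\right)}{\log{\left(s \right)}} \, ds$.

Since $\dfrac{\partial}{\partial a}\,s^{a} = s^{a} \ln s$, the $\ln s$ in the denominator cancels and
$$\frac{dI}{da} = \int_{0}^{1} 5 s^{a} \, ds = 5 \left[\frac{s^{a+1}}{a+1}\right]_0^1 = \frac{5}{a + 1}.$$

Integrating with respect to $a$ gives $I(a) = \log{\left(\frac{243 \left(a + 1\right)^{5}}{1024} \right)} + C$.

At $a = \frac{1}{3}$ the integrand is identically $0$, so $I(\frac{1}{3}) = 0$. The closed form gives $0$, hence $C = 0$.

Setting $a = \frac{3}{4}$:
$$I = \log{\left(\frac{4084101}{1048576} \right)}.$$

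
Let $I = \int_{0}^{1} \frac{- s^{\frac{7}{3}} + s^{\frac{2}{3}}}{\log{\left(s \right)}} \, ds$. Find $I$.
$- \log{\left(2 \right)}$

Consider the one-parameter family: let $I(a) = \int_{0}^{1} \frac{- s^{\frac{7}{3}} + s^{a}}{\log{\left(s \right)}} \, ds$.

Since $\dfrac{\partial}{\partial a}\,s^{a} = s^{a} \ln s$, the $\ln s$ in the denominator cancels and
$$\frac{dI}{da} = \int_{0}^{1} s^{a} \, ds = \left[\frac{s^{a+1}}{a+1}\right]_0^1 = \frac{1}{a + 1}.$$

Integrating with respect to $a$ gives $I(a) = \log{\left(\frac{3 a}{10} + \frac{3}{10} \right)} + C$.

At $a = \frac{7}{3}$ the integrand is identically $0$, so $I(\frac{7}{3}) = 0$. The closed form gives $0$, hence $C = 0$.

Setting $a = \frac{2}{3}$:
$$I = - \log{\left(2 \right)}.$$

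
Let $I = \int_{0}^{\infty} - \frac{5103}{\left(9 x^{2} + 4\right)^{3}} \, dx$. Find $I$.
$- \frac{5103 \pi}{512}$

Start from the standard arctangent integral
$$J(a) = \int_{0}^{\infty} - \frac{7}{a^{2} + x^{2}} \, dx = - \frac{7 \pi}{2 a}.$$

Differentiating under the integral sign with respect to $a$,
$$\frac{dJ}{da} = \int_{0}^{\infty} \frac{14 a}{\left(a^{2} + x^{2}\right)^{2}} \, dx = \frac{7 \pi}{2 a^{2}},$$
so $\int_{0}^{\infty} - \frac{7}{\left(a^{2} + x^{2}\right)^{2}} \, dx = - \frac{7 \pi}{4 a^{3}}$.

Repeating — each differentiation of $1/(x^2+a^2)^j$ produces $-2ja/(x^2+a^2)^{j+1}$ — and dividing through by $-2ja$ at each step yields, after $2$ differentiations in total,
$$\int_{0}^{\infty} - \frac{7}{\left(a^{2} + x^{2}\right)^{3}} \, dx = - \frac{21 \pi}{16 a^{5}}.$$

Setting $a = \frac{2}{3}$:
$$I = - \frac{5103 \pi}{512}.$$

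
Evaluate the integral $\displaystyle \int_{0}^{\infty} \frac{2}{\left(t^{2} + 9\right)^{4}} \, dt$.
$\frac{5 \pi}{34992}$

Recall the elementary integral
$$J(a) = \int_{0}^{\infty} \frac{2}{a^{2} + t^{2}} \, dt = \frac{\pi}{a}.$$

Differentiating under the integral sign with respect to $a$,
$$\frac{dJ}{da} = \int_{0}^{\infty} - \frac{4 a}{\left(a^{2} + t^{2}\right)^{2}} \, dt = - \frac{\pi}{a^{2}},$$
so $\int_{0}^{\infty} \frac{2}{\left(a^{2} + t^{2}\right)^{2}} \, dt = \frac{\pi}{2 a^{3}}$.

Repeating — each differentiation of $1/(t^2+a^2)^j$ produces $-2ja/(t^2+a^2)^{j+1}$ — and dividing through by $-2ja$ at each step yields, after $3$ differentiations in total,
$$\int_{0}^{\infty} \frac{2}{\left(a^{2} + t^{2}\right)^{4}} \, dt = \frac{5 \pi}{16 a^{7}}.$$

Setting $a = 3$:
$$I = \frac{5 \pi}{34992}.$$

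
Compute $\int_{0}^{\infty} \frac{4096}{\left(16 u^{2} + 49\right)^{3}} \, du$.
$\frac{192 \pi}{16807}$

Begin with the known result
$$J(a) = \int_{0}^{\infty} \frac{1}{a^{2} + u^{2}} \, du = \frac{\pi}{2 a}.$$

Differentiating under the integral sign with respect to $a$,
$$\frac{dJ}{da} = \int_{0}^{\infty} - \frac{2 a}{\left(a^{2} + u^{2}\right)^{2}} \, du = - \frac{\pi}{2 a^{2}},$$
so $\int_{0}^{\infty} \frac{1}{\left(a^{2} + u^{2}\right)^{2}} \, du = \frac{\pi}{4 a^{3}}$.

Repeating — each differentiation of $1/(u^2+a^2)^j$ produces $-2ja/(u^2+a^2)^{j+1}$ — and dividing through by $-2ja$ at each step yields, after $2$ differentiations in total,
$$\int_{0}^{\infty} \frac{1}{\left(a^{2} + u^{2}\right)^{3}} \, du = \frac{3 \pi}{16 a^{5}}.$$

Setting $a = \frac{7}{4}$:
$$I = \frac{192 \pi}{16807}.$$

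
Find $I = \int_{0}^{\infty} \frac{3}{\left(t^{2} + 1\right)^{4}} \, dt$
$\frac{15 \pi}{32}$

Recall the elementary integral
$$J(a) = \int_{0}^{\infty} \frac{3}{a^{2} + t^{2}} \, dt = \frac{3 \pi}{2 a}.$$

Differentiating under the integral sign with respect to $a$,
$$\frac{dJ}{da} = \int_{0}^{\infty} - \frac{6 a}{\left(a^{2} + t^{2}\right)^{2}} \, dt = - \frac{3 \pi}{2 a^{2}},$$
so $\int_{0}^{\infty} \frac{3}{\left(a^{2} + t^{2}\right)^{2}} \, dt = \frac{3 \pi}{4 a^{3}}$.

Repeating — each differentiation of $1/(t^2+a^2)^j$ produces $-2ja/(t^2+a^2)^{j+1}$ — and dividing through by $-2ja$ at each step yields, after $3$ differentiations in total,
$$\int_{0}^{\infty} \frac{3}{\left(a^{2} + t^{2}\right)^{4}} \, dt = \frac{15 \pi}{32 a^{7}}.$$

Setting $a = 1$:
$$I = \frac{15 \pi}{32}.$$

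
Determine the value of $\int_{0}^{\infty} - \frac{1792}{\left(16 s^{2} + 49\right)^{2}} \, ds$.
$- \frac{16 \pi}{49}$

Recall the elementary integral
$$J(a) = \int_{0}^{\infty} - \frac{7}{a^{2} + s^{2}} \, ds = - \frac{7 \pi}{2 a}.$$

Differentiating under the integral sign with respect to $a$,
$$\frac{dJ}{da} = \int_{0}^{\infty} \frac{14 a}{\left(a^{2} + s^{2}\right)^{2}} \, ds = \frac{7 \pi}{2 a^{2}},$$
so $\int_{0}^{\infty} - \frac{7}{\left(a^{2} + s^{2}\right)^{2}} \, ds = - \frac{7 \pi}{4 a^{3}}$.

Setting $a = \frac{7}{4}$:
$$I = - \frac{16 \pi}{49}.$$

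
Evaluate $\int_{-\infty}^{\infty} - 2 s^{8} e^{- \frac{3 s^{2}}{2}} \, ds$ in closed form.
$- \frac{70 \sqrt{6} \sqrt{\pi}}{81}$

Consider the simpler parametrised integral
$$J(a) = \int_{-\infty}^{\infty} - 2 e^{- a s^{2}} \, ds = - \frac{2 \sqrt{\pi}}{\sqrt{a}}.$$

Differentiating under the integral sign brings down a factor of $(-s^2)$:
$$\frac{dJ}{da} = \int_{-\infty}^{\infty} 2 s^{2} e^{- a s^{2}} \, ds = \frac{\sqrt{\pi}}{a^{\frac{3}{2}}}.$$

Repeating $4$ times in total — each differentiation brings down another $(-s^2)$ — gives
$$\frac{d^{4}J}{da^{4}} = \int_{-\infty}^{\infty} - 2 s^{8} e^{- a s^{2}} \, ds = - \frac{105 \sqrt{\pi}}{8 a^{\frac{9}{2}}},$$
and the integrand here is exactly the target integrand, so $I = - \frac{105 \sqrt{\pi}}{8 a^{\frac{9}{2}}}$.

Setting $a = \frac{3}{2}$:
$$I = - \frac{70 \sqrt{6} \sqrt{\pi}}{81}.$$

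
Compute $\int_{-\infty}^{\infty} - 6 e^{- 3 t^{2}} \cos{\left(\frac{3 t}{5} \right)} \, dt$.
$- \frac{2 \sqrt{3} \sqrt{\pi}}{e^{\frac{3}{100}}}$

Define $I(b) = \int_{-\infty}^{\infty} - 6 e^{- 3 t^{2}} \cos{\left(b t \right)} \, dt$.

Differentiating under the integral sign,
$$I'(b) = \int_{-\infty}^{\infty} 6 t e^{- 3 t^{2}} \sin{\left(b t \right)} \, dt.$$

Integrate $\int_{-\infty}^{\infty} t \sin(b t)\, e^{- 3 t^{2}}\, dt$ by parts with $u = \sin(b t)$ and $dv = t\, e^{- 3 t^{2}}\, dt$, giving $v = - \frac{e^{- 3 t^{2}}}{6}$. The boundary term vanishes and
$$\int_{-\infty}^{\infty} t \sin(b t)\, e^{- 3 t^{2}}\, dt = \frac{b}{6} \int_{-\infty}^{\infty} \cos(b t)\, e^{- 3 t^{2}}\, dt,$$
so $I'(b) = - \frac{b}{6}\, I(b)$.

This is a separable first-order ODE; solving with the initial condition $I(0) = \int_{-\infty}^{\infty} - 6 e^{- 3 t^{2}}\,dt = - 2 \sqrt{3} \sqrt{\pi}$ gives
$$I(b) = - 2 \sqrt{3} \sqrt{\pi} e^{- \frac{b^{2}}{12}}.$$

Setting $b = \frac{3}{5}$:
$$I = - \frac{2 \sqrt{3} \sqrt{\pi}}{e^{\frac{3}{100}}}.$$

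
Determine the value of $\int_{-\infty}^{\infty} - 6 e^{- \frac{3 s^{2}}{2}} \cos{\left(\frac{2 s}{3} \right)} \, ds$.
$- \frac{2 \sqrt{6} \sqrt{\pi}}{e^{\frac{2}{27}}}$

Define $I(b) = \int_{-\infty}^{\infty} - 6 e^{- \frac{3 s^{2}}{2}} \cos{\left(b s \right)} \, ds$.

Differentiating under the integral sign,
$$I'(b) = \int_{-\infty}^{\infty} 6 s e^{- \frac{3 s^{2}}{2}} \sin{\left(b s \right)} \, ds.$$

Integrate $\int_{-\infty}^{\infty} s \sin(b s)\, e^{- \frac{3 s^{2}}{2}}\, ds$ by parts with $u = \sin(b s)$ and $dv = s\, e^{- \frac{3 s^{2}}{2}}\, ds$, giving $v = - \frac{e^{- \frac{3 s^{2}}{2}}}{3}$. The boundary term vanishes and
$$\int_{-\infty}^{\infty} s \sin(b s)\, e^{- \frac{3 s^{2}}{2}}\, ds = \frac{b}{3} \int_{-\infty}^{\infty} \cos(b s)\, e^{- \frac{3 s^{2}}{2}}\, ds,$$
so $I'(b) = - \frac{b}{3}\, I(b)$.

This is a separable first-order ODE; solving with the initial condition $I(0) = \int_{-\infty}^{\infty} - 6 e^{- \frac{3 s^{2}}{2}}\,ds = - 2 \sqrt{6} \sqrt{\pi}$ gives
$$I(b) = - 2 \sqrt{6} \sqrt{\pi} e^{- \frac{b^{2}}{6}}.$$

Setting $b = \frac{2}{3}$:
$$I = - \frac{2 \sqrt{6} \sqrt{\pi}}{e^{\frac{2}{27}}}.$$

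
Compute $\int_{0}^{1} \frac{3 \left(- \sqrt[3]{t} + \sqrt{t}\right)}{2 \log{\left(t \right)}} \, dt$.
$\log{\left(\frac{27 \sqrt{2}}{32} \right)}$

Replace the exponent $\frac{1}{2}$ by a parameter $a$: let $I(a) = \int_{0}^{1} \frac{3 \left(- \sqrt[3]{t} + t^{a}\right)}{2 \log{\left(t \right)}} \, dt$.

Since $\dfrac{\partial}{\partial a}\,t^{a} = t^{a} \ln t$, the $\ln t$ in the denominator cancels and
$$\frac{dI}{da} = \int_{0}^{1} \frac{3}{2} t^{a} \, dt = \frac{3}{2} \left[\frac{t^{a+1}}{a+1}\right]_0^1 = \frac{3}{2 \left(a + 1\right)}.$$

Integrating with respect to $a$ gives $I(a) = \log{\left(\frac{3 \sqrt{3} \left(a + 1\right)^{\frac{3}{2}}}{8} \right)} + C$.

At $a = \frac{1}{3}$ the integrand is identically $0$, so $I(\frac{1}{3}) = 0$. The closed form gives $0$, hence $C = 0$.

Setting $a = \frac{1}{2}$:
$$I = \log{\left(\frac{27 \sqrt{2}}{32} \right)}.$$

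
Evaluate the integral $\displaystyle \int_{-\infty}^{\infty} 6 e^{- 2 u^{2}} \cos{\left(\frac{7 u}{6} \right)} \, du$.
$\frac{3 \sqrt{2} \sqrt{\pi}}{e^{\frac{49}{288}}}$

Treat the cosine frequency as a parameter and define $I(b) = \int_{-\infty}^{\infty} 6 e^{- 2 u^{2}} \cos{\left(b u \right)} \, du$.

Differentiating under the integral sign,
$$I'(b) = \int_{-\infty}^{\infty} - 6 u e^{- 2 u^{2}} \sin{\left(b u \right)} \, du.$$

Integrate $\int_{-\infty}^{\infty} u \sin(b u)\, e^{- 2 u^{2}}\, du$ by parts with $w = \sin(b u)$ and $dv = u\, e^{- 2 u^{2}}\, du$, giving $v = - \frac{e^{- 2 u^{2}}}{4}$. The boundary term vanishes and
$$\int_{-\infty}^{\infty} u \sin(b u)\, e^{- 2 u^{2}}\, du = \frac{b}{4} \int_{-\infty}^{\infty} \cos(b u)\, e^{- 2 u^{2}}\, du,$$
so $I'(b) = - \frac{b}{4}\, I(b)$.

This is a separable first-order ODE; solving with the initial condition $I(0) = \int_{-\infty}^{\infty} 6 e^{- 2 u^{2}}\,du = 3 \sqrt{2} \sqrt{\pi}$ gives
$$I(b) = 3 \sqrt{2} \sqrt{\pi} e^{- \frac{b^{2}}{8}}.$$

Setting $b = \frac{7}{6}$:
$$I = \frac{3 \sqrt{2} \sqrt{\pi}}{e^{\frac{49}{288}}}.$$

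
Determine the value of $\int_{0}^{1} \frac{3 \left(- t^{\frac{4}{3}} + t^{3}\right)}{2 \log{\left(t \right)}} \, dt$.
$- \log{\left(7 \right)} - \frac{\log{\left(21 \right)}}{2} + \log{\left(72 \right)}$

Consider the one-parameter family: let $I(a) = \int_{0}^{1} \frac{3 \left(t^{3} - t^{a}\right)}{2 \log{\left(t \right)}} \, dt$.

Since $\dfrac{\partial}{\partial a}\,t^{a} = t^{a} \ln t$, the $\ln t$ in the denominator cancels and
$$\frac{dI}{da} = \int_{0}^{1} - \frac{3}{2} t^{a} \, dt = - \frac{3}{2} \left[\frac{t^{a+1}}{a+1}\right]_0^1 = - \frac{3}{2 a + 2}.$$

Integrating with respect to $a$ gives $I(a) = - \log{\left(\frac{\left(a + 1\right)^{\frac{3}{2}}}{8} \right)} + C$.

At $a = 3$ the integrand is identically $0$, so $I(3) = 0$. The closed form gives $0$, hence $C = 0$.

Setting $a = \frac{4}{3}$:
$$I = - \log{\left(7 \right)} - \frac{\log{\left(21 \right)}}{2} + \log{\left(72 \right)}.$$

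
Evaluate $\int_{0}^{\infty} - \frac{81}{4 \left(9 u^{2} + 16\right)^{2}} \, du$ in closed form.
$- \frac{27 \pi}{1024}$

Begin with the known result
$$J(a) = \int_{0}^{\infty} - \frac{1}{4 \left(a^{2} + u^{2}\right)} \, du = - \frac{\pi}{8 a}.$$

Differentiating under the integral sign with respect to $a$,
$$\frac{dJ}{da} = \int_{0}^{\infty} \frac{a}{2 \left(a^{2} + u^{2}\right)^{2}} \, du = \frac{\pi}{8 a^{2}},$$
so $\int_{0}^{\infty} - \frac{1}{4 \left(a^{2} + u^{2}\right)^{2}} \, du = - \frac{\pi}{16 a^{3}}$.

Setting $a = \frac{4}{3}$:
$$I = - \frac{27 \pi}{1024}.$$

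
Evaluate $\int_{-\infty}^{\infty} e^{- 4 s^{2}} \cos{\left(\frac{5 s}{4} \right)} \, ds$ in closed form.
$\frac{\sqrt{\pi}}{2 e^{\frac{25}{256}}}$

Let $b$ denote the cosine frequency and define $I(b) = \int_{-\infty}^{\infty} e^{- 4 s^{2}} \cos{\left(b s \right)} \, ds$.

Differentiating under the integral sign,
$$I'(b) = \int_{-\infty}^{\infty} - s e^{- 4 s^{2}} \sin{\left(b s \right)} \, ds.$$

Integrate $\int_{-\infty}^{\infty} s \sin(b s)\, e^{- 4 s^{2}}\, ds$ by parts with $u = \sin(b s)$ and $dv = s\, e^{- 4 s^{2}}\, ds$, giving $v = - \frac{e^{- 4 s^{2}}}{8}$. The boundary term vanishes and
$$\int_{-\infty}^{\infty} s \sin(b s)\, e^{- 4 s^{2}}\, ds = \frac{b}{8} \int_{-\infty}^{\infty} \cos(b s)\, e^{- 4 s^{2}}\, ds,$$
so $I'(b) = - \frac{b}{8}\, I(b)$.

This is a separable first-order ODE; solving with the initial condition $I(0) = \int_{-\infty}^{\infty} e^{- 4 s^{2}}\,ds = \frac{\sqrt{\pi}}{2}$ gives
$$I(b) = \frac{\sqrt{\pi} e^{- \frac{b^{2}}{16}}}{2}.$$

Setting $b = \frac{5}{4}$:
$$I = \frac{\sqrt{\pi}}{2 e^{\frac{25}{256}}}.$$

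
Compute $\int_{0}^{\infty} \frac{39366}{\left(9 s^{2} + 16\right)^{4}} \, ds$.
$\frac{32805 \pi}{262144}$

Start from the standard arctangent integral
$$J(a) = \int_{0}^{\infty} \frac{6}{a^{2} + s^{2}} \, ds = \frac{3 \pi}{a}.$$

Differentiating under the integral sign with respect to $a$,
$$\frac{dJ}{da} = \int_{0}^{\infty} - \frac{12 a}{\left(a^{2} + s^{2}\right)^{2}} \, ds = - \frac{3 \pi}{a^{2}},$$
so $\int_{0}^{\infty} \frac{6}{\left(a^{2} + s^{2}\right)^{2}} \, ds = \frac{3 \pi}{2 a^{3}}$.

Repeating — each differentiation of $1/(s^2+a^2)^j$ produces $-2ja/(s^2+a^2)^{j+1}$ — and dividing through by $-2ja$ at each step yields, after $3$ differentiations in total,
$$\int_{0}^{\infty} \frac{6}{\left(a^{2} + s^{2}\right)^{4}} \, ds = \frac{15 \pi}{16 a^{7}}.$$

Setting $a = \frac{4}{3}$:
$$I = \frac{32805 \pi}{262144}.$$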